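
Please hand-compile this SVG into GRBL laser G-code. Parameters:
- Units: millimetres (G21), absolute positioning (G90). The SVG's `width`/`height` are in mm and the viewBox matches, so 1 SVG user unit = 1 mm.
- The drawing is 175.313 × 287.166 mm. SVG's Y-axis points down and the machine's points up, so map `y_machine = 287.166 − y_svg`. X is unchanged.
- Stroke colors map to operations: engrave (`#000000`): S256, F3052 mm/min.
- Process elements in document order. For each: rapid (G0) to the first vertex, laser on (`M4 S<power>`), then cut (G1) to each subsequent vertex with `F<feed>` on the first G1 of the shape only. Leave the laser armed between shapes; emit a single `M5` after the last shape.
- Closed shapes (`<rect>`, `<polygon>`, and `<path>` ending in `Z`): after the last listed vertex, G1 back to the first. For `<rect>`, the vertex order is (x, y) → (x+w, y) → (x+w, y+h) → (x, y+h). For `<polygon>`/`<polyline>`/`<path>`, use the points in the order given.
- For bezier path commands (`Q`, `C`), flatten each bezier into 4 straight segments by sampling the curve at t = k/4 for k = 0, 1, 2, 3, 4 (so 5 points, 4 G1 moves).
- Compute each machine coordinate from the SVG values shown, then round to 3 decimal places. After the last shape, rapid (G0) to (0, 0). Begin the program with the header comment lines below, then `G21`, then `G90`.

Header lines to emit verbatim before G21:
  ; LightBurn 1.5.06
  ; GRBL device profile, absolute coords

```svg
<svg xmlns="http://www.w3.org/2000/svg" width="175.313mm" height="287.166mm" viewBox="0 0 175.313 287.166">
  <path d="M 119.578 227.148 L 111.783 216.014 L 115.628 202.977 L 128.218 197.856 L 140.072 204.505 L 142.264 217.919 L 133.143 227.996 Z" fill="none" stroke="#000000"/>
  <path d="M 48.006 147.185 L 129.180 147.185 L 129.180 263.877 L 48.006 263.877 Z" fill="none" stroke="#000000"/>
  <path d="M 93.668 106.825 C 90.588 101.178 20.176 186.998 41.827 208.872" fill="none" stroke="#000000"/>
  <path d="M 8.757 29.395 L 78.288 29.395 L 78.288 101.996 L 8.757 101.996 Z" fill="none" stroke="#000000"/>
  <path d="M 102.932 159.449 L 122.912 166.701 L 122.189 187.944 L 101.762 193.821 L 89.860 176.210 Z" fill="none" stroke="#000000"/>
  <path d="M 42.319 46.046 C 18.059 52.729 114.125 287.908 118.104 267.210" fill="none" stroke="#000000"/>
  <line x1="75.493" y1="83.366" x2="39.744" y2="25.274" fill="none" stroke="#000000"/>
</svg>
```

1 u = 1 mm; y_m = 287.166 − y.

[1] `<path>` regular polygon, #000000→engrave S256 F3052: (119.578,60.018) → (111.783,71.152) → (115.628,84.189) → (128.218,89.310) → (140.072,82.661) → (142.264,69.247) → (133.143,59.170) → (119.578,60.018) (closed)

[2] `<path>` rectangle, #000000→engrave S256 F3052: (48.006,139.981) → (129.180,139.981) → (129.180,23.289) → (48.006,23.289) → (48.006,139.981) (closed)

[3] `<path>` cubic bezier, #000000→engrave S256 F3052: (93.668,180.341) → (81.224,169.855) → (58.473,139.638) → (40.360,104.261) → (41.827,78.294)

[4] `<path>` rectangle, #000000→engrave S256 F3052: (8.757,257.771) → (78.288,257.771) → (78.288,185.170) → (8.757,185.170) → (8.757,257.771) (closed)

[5] `<path>` regular polygon, #000000→engrave S256 F3052: (102.932,127.717) → (122.912,120.465) → (122.189,99.222) → (101.762,93.345) → (89.860,110.956) → (102.932,127.717) (closed)

[6] `<path>` cubic bezier, #000000→engrave S256 F3052: (42.319,241.120) → (43.366,200.833) → (69.622,120.270) → (101.172,44.841) → (118.104,19.956)

[7] `<line>` line segment, #000000→engrave S256 F3052: (75.493,203.800) → (39.744,261.892)

; LightBurn 1.5.06
; GRBL device profile, absolute coords
G21
G90
G0 X119.578 Y60.018
M4 S256
G1 X111.783 Y71.152 F3052
G1 X115.628 Y84.189
G1 X128.218 Y89.310
G1 X140.072 Y82.661
G1 X142.264 Y69.247
G1 X133.143 Y59.170
G1 X119.578 Y60.018
G0 X48.006 Y139.981
M4 S256
G1 X129.180 Y139.981 F3052
G1 X129.180 Y23.289
G1 X48.006 Y23.289
G1 X48.006 Y139.981
G0 X93.668 Y180.341
M4 S256
G1 X81.224 Y169.855 F3052
G1 X58.473 Y139.638
G1 X40.360 Y104.261
G1 X41.827 Y78.294
G0 X8.757 Y257.771
M4 S256
G1 X78.288 Y257.771 F3052
G1 X78.288 Y185.170
G1 X8.757 Y185.170
G1 X8.757 Y257.771
G0 X102.932 Y127.717
M4 S256
G1 X122.912 Y120.465 F3052
G1 X122.189 Y99.222
G1 X101.762 Y93.345
G1 X89.860 Y110.956
G1 X102.932 Y127.717
G0 X42.319 Y241.120
M4 S256
G1 X43.366 Y200.833 F3052
G1 X69.622 Y120.270
G1 X101.172 Y44.841
G1 X118.104 Y19.956
G0 X75.493 Y203.800
M4 S256
G1 X39.744 Y261.892 F3052
M5
G0 X0.000 Y0.000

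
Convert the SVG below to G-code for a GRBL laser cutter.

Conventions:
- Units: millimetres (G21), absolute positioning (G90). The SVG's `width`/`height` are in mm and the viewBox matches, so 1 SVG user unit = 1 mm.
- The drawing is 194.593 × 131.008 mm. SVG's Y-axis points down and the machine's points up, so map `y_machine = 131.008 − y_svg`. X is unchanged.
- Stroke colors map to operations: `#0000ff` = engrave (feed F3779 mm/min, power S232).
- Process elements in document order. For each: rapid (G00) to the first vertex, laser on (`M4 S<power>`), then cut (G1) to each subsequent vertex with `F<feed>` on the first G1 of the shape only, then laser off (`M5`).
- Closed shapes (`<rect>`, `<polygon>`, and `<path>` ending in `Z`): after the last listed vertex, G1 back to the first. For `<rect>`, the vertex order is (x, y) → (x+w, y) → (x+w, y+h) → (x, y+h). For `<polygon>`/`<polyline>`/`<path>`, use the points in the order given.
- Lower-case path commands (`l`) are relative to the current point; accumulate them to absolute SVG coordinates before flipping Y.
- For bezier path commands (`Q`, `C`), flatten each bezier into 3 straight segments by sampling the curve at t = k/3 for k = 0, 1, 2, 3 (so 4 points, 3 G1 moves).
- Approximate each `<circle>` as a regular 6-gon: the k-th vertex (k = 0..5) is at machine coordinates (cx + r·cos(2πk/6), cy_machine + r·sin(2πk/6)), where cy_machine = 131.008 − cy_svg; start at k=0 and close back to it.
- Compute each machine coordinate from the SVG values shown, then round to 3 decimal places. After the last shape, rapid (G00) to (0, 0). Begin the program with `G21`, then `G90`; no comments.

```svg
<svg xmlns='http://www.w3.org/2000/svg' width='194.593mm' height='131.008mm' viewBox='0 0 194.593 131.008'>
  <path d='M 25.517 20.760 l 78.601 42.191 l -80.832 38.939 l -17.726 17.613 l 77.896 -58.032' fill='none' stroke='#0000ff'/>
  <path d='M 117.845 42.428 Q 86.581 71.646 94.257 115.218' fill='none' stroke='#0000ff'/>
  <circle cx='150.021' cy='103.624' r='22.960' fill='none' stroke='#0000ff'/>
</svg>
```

G21
G90
G00 X25.517 Y110.248
M4 S232
G1 X104.118 Y68.057 F3779
G1 X23.286 Y29.118
G1 X5.560 Y11.505
G1 X83.456 Y69.537
M5
G00 X117.845 Y88.580
M4 S232
G1 X101.329 Y67.506 F3779
G1 X93.466 Y43.243
G1 X94.257 Y15.790
M5
G00 X172.981 Y27.384
M4 S232
G1 X161.501 Y47.268 F3779
G1 X138.541 Y47.268
G1 X127.061 Y27.384
G1 X138.541 Y7.500
G1 X161.501 Y7.500
G1 X172.981 Y27.384
M5
G00 X0.000 Y0.000

Since the viewBox matches the mm dimensions, user units are millimetres directly. The only transform is the Y-flip y_m = 131.008 − y_svg.

Shape 1 is a open polyline drawn with `<path>`. Its stroke #0000ff means engrave at S232, F3779. After flipping Y the toolpath is (25.517,110.248) → (104.118,68.057) → (23.286,29.118) → (5.560,11.505) → (83.456,69.537).

Shape 2 is a quadratic bezier drawn with `<path>`. Its stroke #0000ff means engrave at S232, F3779. After flipping Y the toolpath is (117.845,88.580) → (101.329,67.506) → (93.466,43.243) → (94.257,15.790).

Shape 3 is a circle drawn with `<circle>`. Its stroke #0000ff means engrave at S232, F3779. After flipping Y the toolpath is (172.981,27.384) → (161.501,47.268) → (138.541,47.268) → (127.061,27.384) → (138.541,7.500) → (161.501,7.500) → (172.981,27.384), returning to the start.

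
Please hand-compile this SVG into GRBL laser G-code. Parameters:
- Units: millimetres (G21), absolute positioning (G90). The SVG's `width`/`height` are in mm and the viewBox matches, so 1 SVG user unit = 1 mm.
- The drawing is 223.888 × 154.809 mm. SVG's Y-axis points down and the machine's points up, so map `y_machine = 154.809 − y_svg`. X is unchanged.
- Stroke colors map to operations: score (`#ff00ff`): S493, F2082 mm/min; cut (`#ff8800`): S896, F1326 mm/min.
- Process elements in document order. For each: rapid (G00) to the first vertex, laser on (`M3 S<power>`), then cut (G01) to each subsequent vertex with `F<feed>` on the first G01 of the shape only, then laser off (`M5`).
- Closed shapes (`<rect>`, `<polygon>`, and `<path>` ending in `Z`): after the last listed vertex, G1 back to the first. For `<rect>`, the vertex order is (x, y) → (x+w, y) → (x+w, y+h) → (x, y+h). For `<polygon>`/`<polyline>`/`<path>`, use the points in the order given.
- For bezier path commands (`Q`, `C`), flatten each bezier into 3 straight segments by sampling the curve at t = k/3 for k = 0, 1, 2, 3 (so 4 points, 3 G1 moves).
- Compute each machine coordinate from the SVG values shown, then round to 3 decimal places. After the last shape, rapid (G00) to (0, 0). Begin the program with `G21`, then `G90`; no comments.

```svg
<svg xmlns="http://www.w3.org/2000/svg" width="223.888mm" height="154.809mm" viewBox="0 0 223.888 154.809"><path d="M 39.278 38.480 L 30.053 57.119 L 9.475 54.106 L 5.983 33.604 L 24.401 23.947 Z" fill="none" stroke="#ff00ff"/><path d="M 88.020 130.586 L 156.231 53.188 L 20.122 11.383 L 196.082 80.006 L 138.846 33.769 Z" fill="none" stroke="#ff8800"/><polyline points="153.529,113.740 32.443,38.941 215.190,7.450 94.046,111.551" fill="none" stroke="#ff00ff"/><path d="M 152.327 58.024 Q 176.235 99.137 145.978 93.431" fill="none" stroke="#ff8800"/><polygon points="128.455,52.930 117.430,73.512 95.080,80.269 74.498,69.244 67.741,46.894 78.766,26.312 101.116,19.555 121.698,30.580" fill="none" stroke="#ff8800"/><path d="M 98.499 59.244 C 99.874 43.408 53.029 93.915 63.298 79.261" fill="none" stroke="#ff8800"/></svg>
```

G21
G90
G00 X39.278 Y116.329
M3 S493
G01 X30.053 Y97.690 F2082
G01 X9.475 Y100.703
G01 X5.983 Y121.205
G01 X24.401 Y130.862
G01 X39.278 Y116.329
M5
G00 X88.020 Y24.223
M3 S896
G01 X156.231 Y101.621 F1326
G01 X20.122 Y143.426
G01 X196.082 Y74.803
G01 X138.846 Y121.040
G01 X88.020 Y24.223
M5
G00 X153.529 Y41.069
M3 S493
G01 X32.443 Y115.868 F2082
G01 X215.190 Y147.359
G01 X94.046 Y43.258
M5
G00 X152.327 Y96.785
M3 S896
G01 X162.247 Y74.578 F1326
G01 X160.131 Y62.776
G01 X145.978 Y61.378
M5
G00 X128.455 Y101.879
M3 S896
G01 X117.430 Y81.297 F1326
G01 X95.080 Y74.540
G01 X74.498 Y85.565
G01 X67.741 Y107.915
G01 X78.766 Y128.497
G01 X101.116 Y135.254
G01 X121.698 Y124.229
G01 X128.455 Y101.879
M5
G00 X98.499 Y95.565
M3 S896
G01 X87.702 Y94.157 F1326
G01 X68.166 Y77.744
G01 X63.298 Y75.548
M5
G00 X0.000 Y0.000

viewBox `0 0 223.888 154.809` with mm width/height → 1 unit = 1 mm. Flip: y_m = 154.809 − y_svg.

**Shape 1** — `<path>` regular polygon, stroke `#ff00ff` → score (S493, F2082). Machine vertices: (39.278,116.329) → (30.053,97.690) → (9.475,100.703) → (5.983,121.205) → (24.401,130.862) → (39.278,116.329). Closed: final G1 returns to the first vertex.

**Shape 2** — `<path>` closed polygon, stroke `#ff8800` → cut (S896, F1326). Machine vertices: (88.020,24.223) → (156.231,101.621) → (20.122,143.426) → (196.082,74.803) → (138.846,121.040) → (88.020,24.223). Closed: final G1 returns to the first vertex.

**Shape 3** — `<polyline>` open polyline, stroke `#ff00ff` → score (S493, F2082). Machine vertices: (153.529,41.069) → (32.443,115.868) → (215.190,147.359) → (94.046,43.258). Open path.

**Shape 4** — `<path>` quadratic bezier, stroke `#ff8800` → cut (S896, F1326). Control points (SVG): P0=(152.327,58.024), P1=(176.235,99.137), P2=(145.978,93.431); sampled at t=k/3. Machine vertices: (152.327,96.785) → (162.247,74.578) → (160.131,62.776) → (145.978,61.378). Open path.

**Shape 5** — `<polygon>` regular polygon, stroke `#ff8800` → cut (S896, F1326). Machine vertices: (128.455,101.879) → (117.430,81.297) → (95.080,74.540) → (74.498,85.565) → (67.741,107.915) → (78.766,128.497) → (101.116,135.254) → (121.698,124.229) → (128.455,101.879). Closed: final G1 returns to the first vertex.

**Shape 6** — `<path>` cubic bezier, stroke `#ff8800` → cut (S896, F1326). Control points (SVG): P0=(98.499,59.244), P1=(99.874,43.408), P2=(53.029,93.915), P3=(63.298,79.261); sampled at t=k/3. Machine vertices: (98.499,95.565) → (87.702,94.157) → (68.166,77.744) → (63.298,75.548). Open path.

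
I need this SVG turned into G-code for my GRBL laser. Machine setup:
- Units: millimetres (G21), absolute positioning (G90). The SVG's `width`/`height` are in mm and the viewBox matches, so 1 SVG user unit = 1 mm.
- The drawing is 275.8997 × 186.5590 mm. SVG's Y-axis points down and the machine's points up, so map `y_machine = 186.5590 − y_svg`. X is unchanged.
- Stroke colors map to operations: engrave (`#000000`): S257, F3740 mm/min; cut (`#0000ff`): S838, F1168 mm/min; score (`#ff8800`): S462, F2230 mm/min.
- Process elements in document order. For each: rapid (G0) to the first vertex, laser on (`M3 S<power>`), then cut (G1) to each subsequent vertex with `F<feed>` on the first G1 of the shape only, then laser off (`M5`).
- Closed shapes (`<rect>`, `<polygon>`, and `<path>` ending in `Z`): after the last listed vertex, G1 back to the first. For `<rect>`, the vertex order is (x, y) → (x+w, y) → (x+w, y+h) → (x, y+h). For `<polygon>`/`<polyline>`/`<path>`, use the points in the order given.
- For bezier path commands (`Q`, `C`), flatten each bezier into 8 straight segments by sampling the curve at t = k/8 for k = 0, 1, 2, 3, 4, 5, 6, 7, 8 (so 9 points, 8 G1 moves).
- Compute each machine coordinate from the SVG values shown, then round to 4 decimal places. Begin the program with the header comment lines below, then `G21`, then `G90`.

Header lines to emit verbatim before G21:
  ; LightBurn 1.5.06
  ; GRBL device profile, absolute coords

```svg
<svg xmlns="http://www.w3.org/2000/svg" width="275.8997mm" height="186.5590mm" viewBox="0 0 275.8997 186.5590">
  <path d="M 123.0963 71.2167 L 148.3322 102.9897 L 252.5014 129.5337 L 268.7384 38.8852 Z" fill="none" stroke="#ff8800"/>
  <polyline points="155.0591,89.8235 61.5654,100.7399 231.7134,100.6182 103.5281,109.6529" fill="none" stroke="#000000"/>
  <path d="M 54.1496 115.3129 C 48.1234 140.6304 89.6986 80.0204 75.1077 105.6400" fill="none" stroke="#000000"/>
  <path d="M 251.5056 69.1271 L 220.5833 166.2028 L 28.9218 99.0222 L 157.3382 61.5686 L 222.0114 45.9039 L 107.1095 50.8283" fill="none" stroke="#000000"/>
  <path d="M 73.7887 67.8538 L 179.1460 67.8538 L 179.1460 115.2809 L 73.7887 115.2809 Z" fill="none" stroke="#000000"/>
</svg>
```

; LightBurn 1.5.06
; GRBL device profile, absolute coords
G21
G90
G0 X123.0963 Y115.3423
M3 S462
G1 X148.3322 Y83.5693 F2230
G1 X252.5014 Y57.0253
G1 X268.7384 Y147.6738
G1 X123.0963 Y115.3423
M5
G0 X155.0591 Y96.7355
M3 S257
G1 X61.5654 Y85.8191 F3740
G1 X231.7134 Y85.9408
G1 X103.5281 Y76.9061
M5
G0 X54.1496 Y71.2461
M3 S257
G1 X53.9184 Y65.4436 F3740
G1 X56.9338 Y65.6794
G1 X61.9799 Y69.9360
G1 X67.8404 Y76.1958
G1 X73.2995 Y82.4415
G1 X77.1411 Y86.6556
G1 X78.1492 Y86.8206
G1 X75.1077 Y80.9190
M5
G0 X251.5056 Y117.4319
M3 S257
G1 X220.5833 Y20.3562 F3740
G1 X28.9218 Y87.5368
G1 X157.3382 Y124.9904
G1 X222.0114 Y140.6551
G1 X107.1095 Y135.7307
M5
G0 X73.7887 Y118.7052
M3 S257
G1 X179.1460 Y118.7052 F3740
G1 X179.1460 Y71.2781
G1 X73.7887 Y71.2781
G1 X73.7887 Y118.7052
M5

1 u = 1 mm; y_m = 186.5590 − y.

[1] `<path>` closed polygon, #ff8800→score S462 F2230: (123.0963,115.3423) → (148.3322,83.5693) → (252.5014,57.0253) → (268.7384,147.6738) → (123.0963,115.3423) (closed)

[2] `<polyline>` open polyline, #000000→engrave S257 F3740: (155.0591,96.7355) → (61.5654,85.8191) → (231.7134,85.9408) → (103.5281,76.9061)

[3] `<path>` cubic bezier, #000000→engrave S257 F3740: (54.1496,71.2461) → (53.9184,65.4436) → (56.9338,65.6794) → (61.9799,69.9360) → (67.8404,76.1958) → (73.2995,82.4415) → (77.1411,86.6556) → (78.1492,86.8206) → (75.1077,80.9190)

[4] `<path>` open polyline, #000000→engrave S257 F3740: (251.5056,117.4319) → (220.5833,20.3562) → (28.9218,87.5368) → (157.3382,124.9904) → (222.0114,140.6551) → (107.1095,135.7307)

[5] `<path>` rectangle, #000000→engrave S257 F3740: (73.7887,118.7052) → (179.1460,118.7052) → (179.1460,71.2781) → (73.7887,71.2781) → (73.7887,118.7052) (closed)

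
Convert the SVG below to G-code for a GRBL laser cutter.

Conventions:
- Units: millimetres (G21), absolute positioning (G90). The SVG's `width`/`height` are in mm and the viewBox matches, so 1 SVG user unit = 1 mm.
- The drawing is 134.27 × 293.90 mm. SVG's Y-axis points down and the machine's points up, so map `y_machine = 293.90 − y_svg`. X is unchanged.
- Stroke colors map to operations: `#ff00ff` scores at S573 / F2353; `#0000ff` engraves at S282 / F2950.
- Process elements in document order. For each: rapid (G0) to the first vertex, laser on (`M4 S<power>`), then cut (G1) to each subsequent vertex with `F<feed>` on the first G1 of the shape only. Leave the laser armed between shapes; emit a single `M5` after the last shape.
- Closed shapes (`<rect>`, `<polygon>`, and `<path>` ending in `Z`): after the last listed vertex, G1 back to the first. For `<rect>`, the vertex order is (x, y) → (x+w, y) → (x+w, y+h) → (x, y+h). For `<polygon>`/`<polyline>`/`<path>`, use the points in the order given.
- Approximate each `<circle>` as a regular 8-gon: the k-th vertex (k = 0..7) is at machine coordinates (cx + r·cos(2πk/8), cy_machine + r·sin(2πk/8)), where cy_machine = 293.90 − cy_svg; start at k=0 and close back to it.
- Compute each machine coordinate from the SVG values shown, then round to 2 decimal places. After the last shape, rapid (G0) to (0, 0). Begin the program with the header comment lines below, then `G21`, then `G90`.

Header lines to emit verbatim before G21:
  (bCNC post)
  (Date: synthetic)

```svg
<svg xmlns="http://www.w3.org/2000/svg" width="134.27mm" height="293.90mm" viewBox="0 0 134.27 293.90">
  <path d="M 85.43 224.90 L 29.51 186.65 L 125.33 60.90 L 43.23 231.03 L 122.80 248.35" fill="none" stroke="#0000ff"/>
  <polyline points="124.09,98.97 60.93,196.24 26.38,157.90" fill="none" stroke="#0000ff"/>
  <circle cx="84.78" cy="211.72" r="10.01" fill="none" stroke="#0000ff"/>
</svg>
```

(bCNC post)
(Date: synthetic)
G21
G90
G0 X85.43 Y69.00
M4 S282
G1 X29.51 Y107.25 F2950
G1 X125.33 Y233.00
G1 X43.23 Y62.87
G1 X122.80 Y45.55
G0 X124.09 Y194.93
M4 S282
G1 X60.93 Y97.66 F2950
G1 X26.38 Y136.00
G0 X94.79 Y82.18
M4 S282
G1 X91.86 Y89.26 F2950
G1 X84.78 Y92.19
G1 X77.70 Y89.26
G1 X74.77 Y82.18
G1 X77.70 Y75.10
G1 X84.78 Y72.17
G1 X91.86 Y75.10
G1 X94.79 Y82.18
M5
G0 X0.00 Y0.00

1 u = 1 mm; y_m = 293.90 − y.

[1] `<path>` open polyline, #0000ff→engrave S282 F2950: (85.43,69.00) → (29.51,107.25) → (125.33,233.00) → (43.23,62.87) → (122.80,45.55)

[2] `<polyline>` open polyline, #0000ff→engrave S282 F2950: (124.09,194.93) → (60.93,97.66) → (26.38,136.00)

[3] `<circle>` circle, #0000ff→engrave S282 F2950: (94.79,82.18) → (91.86,89.26) → (84.78,92.19) → (77.70,89.26) → (74.77,82.18) → (77.70,75.10) → (84.78,72.17) → (91.86,75.10) → (94.79,82.18) (closed)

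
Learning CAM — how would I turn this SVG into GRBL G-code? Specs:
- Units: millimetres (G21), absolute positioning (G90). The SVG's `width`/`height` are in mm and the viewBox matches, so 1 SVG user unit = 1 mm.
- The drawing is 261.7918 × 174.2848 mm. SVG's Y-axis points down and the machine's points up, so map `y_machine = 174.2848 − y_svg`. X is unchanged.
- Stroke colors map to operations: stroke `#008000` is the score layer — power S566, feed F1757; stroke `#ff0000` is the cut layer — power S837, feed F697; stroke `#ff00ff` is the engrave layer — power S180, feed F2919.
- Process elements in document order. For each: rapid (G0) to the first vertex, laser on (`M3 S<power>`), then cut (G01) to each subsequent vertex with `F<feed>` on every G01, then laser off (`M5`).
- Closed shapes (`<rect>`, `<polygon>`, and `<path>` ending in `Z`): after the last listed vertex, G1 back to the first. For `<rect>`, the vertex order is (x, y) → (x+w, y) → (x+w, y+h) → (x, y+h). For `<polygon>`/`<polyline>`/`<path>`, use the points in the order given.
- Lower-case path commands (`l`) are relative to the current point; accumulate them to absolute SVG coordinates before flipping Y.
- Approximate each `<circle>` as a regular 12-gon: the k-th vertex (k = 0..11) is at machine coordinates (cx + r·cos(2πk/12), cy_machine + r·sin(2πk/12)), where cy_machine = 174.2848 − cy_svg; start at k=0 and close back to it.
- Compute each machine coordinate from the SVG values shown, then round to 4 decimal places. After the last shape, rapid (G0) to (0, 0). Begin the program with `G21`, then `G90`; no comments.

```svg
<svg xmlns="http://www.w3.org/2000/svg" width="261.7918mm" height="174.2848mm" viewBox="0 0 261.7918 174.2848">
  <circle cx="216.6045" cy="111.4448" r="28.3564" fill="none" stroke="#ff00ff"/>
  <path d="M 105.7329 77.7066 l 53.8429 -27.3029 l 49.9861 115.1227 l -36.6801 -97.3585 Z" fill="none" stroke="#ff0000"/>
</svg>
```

G21
G90
G0 X244.9609 Y62.8400
M3 S180
G01 X241.1619 Y77.0182 F2919
G01 X230.7827 Y87.3974 F2919
G01 X216.6045 Y91.1964 F2919
G01 X202.4263 Y87.3974 F2919
G01 X192.0471 Y77.0182 F2919
G01 X188.2481 Y62.8400 F2919
G01 X192.0471 Y48.6618 F2919
G01 X202.4263 Y38.2826 F2919
G01 X216.6045 Y34.4836 F2919
G01 X230.7827 Y38.2826 F2919
G01 X241.1619 Y48.6618 F2919
G01 X244.9609 Y62.8400 F2919
M5
G0 X105.7329 Y96.5782
M3 S837
G01 X159.5758 Y123.8811 F697
G01 X209.5619 Y8.7584 F697
G01 X172.8818 Y106.1169 F697
G01 X105.7329 Y96.5782 F697
M5
G0 X0.0000 Y0.0000

Since the viewBox matches the mm dimensions, user units are millimetres directly. The only transform is the Y-flip y_m = 174.2848 − y_svg.

Shape 1 is a circle drawn with `<circle>`. Its stroke #ff00ff means engrave at S180, F2919. After flipping Y the toolpath is (244.9609,62.8400) → (241.1619,77.0182) → (230.7827,87.3974) → (216.6045,91.1964) → (202.4263,87.3974) → (192.0471,77.0182) → (188.2481,62.8400) → (192.0471,48.6618) → (202.4263,38.2826) → (216.6045,34.4836) → (230.7827,38.2826) → (241.1619,48.6618) → (244.9609,62.8400), returning to the start.

Shape 2 is a closed polygon drawn with `<path>`. Its stroke #ff0000 means cut at S837, F697. After flipping Y the toolpath is (105.7329,96.5782) → (159.5758,123.8811) → (209.5619,8.7584) → (172.8818,106.1169) → (105.7329,96.5782), returning to the start.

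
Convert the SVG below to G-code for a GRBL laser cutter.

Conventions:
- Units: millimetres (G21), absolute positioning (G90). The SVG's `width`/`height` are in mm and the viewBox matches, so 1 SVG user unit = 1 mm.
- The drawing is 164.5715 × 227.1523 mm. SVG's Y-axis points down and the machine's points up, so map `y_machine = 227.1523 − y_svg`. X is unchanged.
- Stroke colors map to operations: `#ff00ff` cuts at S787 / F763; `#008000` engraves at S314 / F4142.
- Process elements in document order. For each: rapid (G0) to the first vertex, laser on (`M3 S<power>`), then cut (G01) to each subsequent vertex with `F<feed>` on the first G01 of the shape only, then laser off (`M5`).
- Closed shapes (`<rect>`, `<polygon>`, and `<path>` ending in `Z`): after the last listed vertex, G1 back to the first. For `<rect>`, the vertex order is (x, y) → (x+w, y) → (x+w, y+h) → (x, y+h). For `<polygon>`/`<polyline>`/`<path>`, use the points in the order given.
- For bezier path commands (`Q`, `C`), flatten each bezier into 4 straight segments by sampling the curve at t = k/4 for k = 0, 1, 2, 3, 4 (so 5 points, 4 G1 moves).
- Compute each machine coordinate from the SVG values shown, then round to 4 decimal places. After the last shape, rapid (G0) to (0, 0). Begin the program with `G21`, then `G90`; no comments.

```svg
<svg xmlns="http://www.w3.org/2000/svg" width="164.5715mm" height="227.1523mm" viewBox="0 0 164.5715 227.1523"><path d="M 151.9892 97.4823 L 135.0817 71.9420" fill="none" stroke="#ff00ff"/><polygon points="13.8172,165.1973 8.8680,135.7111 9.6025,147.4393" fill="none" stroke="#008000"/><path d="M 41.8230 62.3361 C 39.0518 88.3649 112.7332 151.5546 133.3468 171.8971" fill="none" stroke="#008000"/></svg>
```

1 u = 1 mm; y_m = 227.1523 − y.

[1] `<path>` line segment, #ff00ff→cut S787 F763: (151.9892,129.6700) → (135.0817,155.2103)

[2] `<polygon>` closed polygon, #008000→engrave S314 F4142: (13.8172,61.9550) → (8.8680,91.4412) → (9.6025,79.7130) → (13.8172,61.9550) (closed)

[3] `<path>` cubic bezier, #008000→engrave S314 F4142: (41.8230,164.8162) → (52.0557,139.5771) → (78.8156,107.9033) → (109.9601,77.2958) → (133.3468,55.2552)

G21
G90
G0 X151.9892 Y129.6700
M3 S787
G01 X135.0817 Y155.2103 F763
M5
G0 X13.8172 Y61.9550
M3 S314
G01 X8.8680 Y91.4412 F4142
G01 X9.6025 Y79.7130
G01 X13.8172 Y61.9550
M5
G0 X41.8230 Y164.8162
M3 S314
G01 X52.0557 Y139.5771 F4142
G01 X78.8156 Y107.9033
G01 X109.9601 Y77.2958
G01 X133.3468 Y55.2552
M5
G0 X0.0000 Y0.0000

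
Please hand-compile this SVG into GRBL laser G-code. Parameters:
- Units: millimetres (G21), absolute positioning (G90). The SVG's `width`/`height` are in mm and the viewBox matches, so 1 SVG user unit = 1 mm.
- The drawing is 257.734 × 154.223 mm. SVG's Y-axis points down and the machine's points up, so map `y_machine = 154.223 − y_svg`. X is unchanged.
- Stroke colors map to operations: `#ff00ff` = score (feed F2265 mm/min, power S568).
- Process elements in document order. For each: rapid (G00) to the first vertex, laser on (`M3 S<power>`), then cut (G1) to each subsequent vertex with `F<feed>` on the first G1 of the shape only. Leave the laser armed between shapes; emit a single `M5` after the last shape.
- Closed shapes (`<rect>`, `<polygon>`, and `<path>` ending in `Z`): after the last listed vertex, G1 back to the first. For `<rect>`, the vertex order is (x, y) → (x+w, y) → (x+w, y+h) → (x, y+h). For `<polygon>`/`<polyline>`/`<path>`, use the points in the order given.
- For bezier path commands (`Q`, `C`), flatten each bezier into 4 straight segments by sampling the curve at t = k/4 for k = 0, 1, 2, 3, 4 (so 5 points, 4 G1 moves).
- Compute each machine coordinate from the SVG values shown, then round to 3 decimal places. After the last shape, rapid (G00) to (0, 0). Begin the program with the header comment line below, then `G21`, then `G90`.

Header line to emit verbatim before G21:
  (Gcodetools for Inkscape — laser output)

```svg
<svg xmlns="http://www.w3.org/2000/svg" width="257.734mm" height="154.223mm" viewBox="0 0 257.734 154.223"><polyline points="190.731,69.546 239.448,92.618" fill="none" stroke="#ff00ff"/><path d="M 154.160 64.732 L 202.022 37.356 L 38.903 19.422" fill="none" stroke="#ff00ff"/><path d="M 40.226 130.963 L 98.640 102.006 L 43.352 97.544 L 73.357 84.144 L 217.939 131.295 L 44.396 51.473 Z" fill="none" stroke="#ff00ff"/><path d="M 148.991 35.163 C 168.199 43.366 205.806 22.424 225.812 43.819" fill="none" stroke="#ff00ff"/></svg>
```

(Gcodetools for Inkscape — laser output)
G21
G90
G00 X190.731 Y84.677
M3 S568
G1 X239.448 Y61.605 F2265
G00 X154.160 Y89.491
M3 S568
G1 X202.022 Y116.867 F2265
G1 X38.903 Y134.801
G00 X40.226 Y23.260
M3 S568
G1 X98.640 Y52.217 F2265
G1 X43.352 Y56.679
G1 X73.357 Y70.079
G1 X217.939 Y22.928
G1 X44.396 Y102.750
G1 X40.226 Y23.260
G00 X148.991 Y119.060
M3 S568
G1 X166.284 Y117.256 F2265
G1 X187.102 Y119.679
G1 X208.070 Y119.629
G1 X225.812 Y110.404
M5
G00 X0.000 Y0.000

1 u = 1 mm; y_m = 154.223 − y.

[1] `<polyline>` line segment, #ff00ff→score S568 F2265: (190.731,84.677) → (239.448,61.605)

[2] `<path>` open polyline, #ff00ff→score S568 F2265: (154.160,89.491) → (202.022,116.867) → (38.903,134.801)

[3] `<path>` closed polygon, #ff00ff→score S568 F2265: (40.226,23.260) → (98.640,52.217) → (43.352,56.679) → (73.357,70.079) → (217.939,22.928) → (44.396,102.750) → (40.226,23.260) (closed)

[4] `<path>` cubic bezier, #ff00ff→score S568 F2265: (148.991,119.060) → (166.284,117.256) → (187.102,119.679) → (208.070,119.629) → (225.812,110.404)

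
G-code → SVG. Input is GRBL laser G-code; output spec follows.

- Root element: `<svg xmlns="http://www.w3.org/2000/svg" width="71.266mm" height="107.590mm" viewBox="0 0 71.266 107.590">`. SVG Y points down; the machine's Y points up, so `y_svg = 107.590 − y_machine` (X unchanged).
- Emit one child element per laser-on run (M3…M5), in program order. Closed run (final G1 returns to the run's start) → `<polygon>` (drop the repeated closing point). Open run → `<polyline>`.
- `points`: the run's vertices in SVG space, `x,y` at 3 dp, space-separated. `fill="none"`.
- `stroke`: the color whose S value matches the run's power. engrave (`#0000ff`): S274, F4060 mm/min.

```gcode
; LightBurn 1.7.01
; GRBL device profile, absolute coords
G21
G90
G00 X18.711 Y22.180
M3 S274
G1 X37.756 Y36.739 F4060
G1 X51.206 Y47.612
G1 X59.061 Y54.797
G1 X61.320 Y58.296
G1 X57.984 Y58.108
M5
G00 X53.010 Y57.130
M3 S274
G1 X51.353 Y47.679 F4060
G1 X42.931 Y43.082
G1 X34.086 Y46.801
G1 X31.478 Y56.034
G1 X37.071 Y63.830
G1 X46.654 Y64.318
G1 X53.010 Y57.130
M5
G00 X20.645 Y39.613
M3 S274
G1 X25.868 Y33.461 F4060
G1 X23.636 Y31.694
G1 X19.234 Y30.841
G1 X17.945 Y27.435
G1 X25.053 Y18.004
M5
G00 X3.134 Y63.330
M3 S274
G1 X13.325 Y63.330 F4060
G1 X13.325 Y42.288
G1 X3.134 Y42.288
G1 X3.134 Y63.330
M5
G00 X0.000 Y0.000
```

Each laser-on run becomes one SVG element. Flip Y back into SVG space with y_svg = 107.590 − y_machine. Every run uses S274, so all elements get stroke `#0000ff` (engrave).

Run 1: The run is open, so emit a `<polyline>` with points (Y-flipped): 18.711,85.410 37.756,70.851 51.206,59.978 59.061,52.793 61.320,49.294 57.984,49.482.

Run 2: The run returns to its start, so emit a `<polygon>` with points (Y-flipped): 53.010,50.460 51.353,59.911 42.931,64.508 34.086,60.789 31.478,51.556 37.071,43.760 46.654,43.272.

Run 3: The run is open, so emit a `<polyline>` with points (Y-flipped): 20.645,67.977 25.868,74.129 23.636,75.896 19.234,76.749 17.945,80.155 25.053,89.586.

Run 4: The run returns to its start, so emit a `<polygon>` with points (Y-flipped): 3.134,44.260 13.325,44.260 13.325,65.302 3.134,65.302.

<svg xmlns="http://www.w3.org/2000/svg" width="71.266mm" height="107.590mm" viewBox="0 0 71.266 107.590">
  <polyline points="18.711,85.410 37.756,70.851 51.206,59.978 59.061,52.793 61.320,49.294 57.984,49.482" fill="none" stroke="#0000ff"/>
  <polygon points="53.010,50.460 51.353,59.911 42.931,64.508 34.086,60.789 31.478,51.556 37.071,43.760 46.654,43.272" fill="none" stroke="#0000ff"/>
  <polyline points="20.645,67.977 25.868,74.129 23.636,75.896 19.234,76.749 17.945,80.155 25.053,89.586" fill="none" stroke="#0000ff"/>
  <polygon points="3.134,44.260 13.325,44.260 13.325,65.302 3.134,65.302" fill="none" stroke="#0000ff"/>
</svg>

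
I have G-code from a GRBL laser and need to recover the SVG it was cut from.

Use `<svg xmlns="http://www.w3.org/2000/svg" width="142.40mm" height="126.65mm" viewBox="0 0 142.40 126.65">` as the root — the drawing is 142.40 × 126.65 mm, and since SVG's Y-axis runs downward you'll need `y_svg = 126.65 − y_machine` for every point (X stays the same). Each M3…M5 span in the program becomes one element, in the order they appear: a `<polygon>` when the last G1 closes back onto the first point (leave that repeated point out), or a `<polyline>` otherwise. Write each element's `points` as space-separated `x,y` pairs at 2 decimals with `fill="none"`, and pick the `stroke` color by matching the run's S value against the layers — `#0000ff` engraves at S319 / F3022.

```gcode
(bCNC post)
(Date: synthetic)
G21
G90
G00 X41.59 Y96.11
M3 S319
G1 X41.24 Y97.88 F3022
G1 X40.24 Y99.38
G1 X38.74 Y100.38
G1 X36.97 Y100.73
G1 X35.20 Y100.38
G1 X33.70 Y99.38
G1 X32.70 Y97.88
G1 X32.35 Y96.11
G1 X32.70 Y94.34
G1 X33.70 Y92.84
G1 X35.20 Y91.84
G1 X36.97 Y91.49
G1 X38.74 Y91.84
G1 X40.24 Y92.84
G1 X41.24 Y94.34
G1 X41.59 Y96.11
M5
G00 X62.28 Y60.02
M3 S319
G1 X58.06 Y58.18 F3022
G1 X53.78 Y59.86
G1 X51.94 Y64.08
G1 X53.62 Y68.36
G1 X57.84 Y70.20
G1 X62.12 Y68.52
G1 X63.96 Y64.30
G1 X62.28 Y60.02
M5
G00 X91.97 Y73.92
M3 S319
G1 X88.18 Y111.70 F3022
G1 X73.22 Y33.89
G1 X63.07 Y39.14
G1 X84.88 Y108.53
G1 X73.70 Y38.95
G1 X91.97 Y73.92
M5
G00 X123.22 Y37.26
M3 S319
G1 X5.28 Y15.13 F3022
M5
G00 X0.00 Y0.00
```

Each laser-on run becomes one SVG element. Flip Y back into SVG space with y_svg = 126.65 − y_machine. Every run uses S319, so all elements get stroke `#0000ff` (engrave).

Run 1: The run returns to its start, so emit a `<polygon>` with points (Y-flipped): 41.59,30.54 41.24,28.77 40.24,27.27 38.74,26.27 36.97,25.92 35.20,26.27 33.70,27.27 32.70,28.77 32.35,30.54 32.70,32.31 33.70,33.81 35.20,34.81 36.97,35.16 38.74,34.81 40.24,33.81 41.24,32.31.

Run 2: The run returns to its start, so emit a `<polygon>` with points (Y-flipped): 62.28,66.63 58.06,68.47 53.78,66.79 51.94,62.57 53.62,58.29 57.84,56.45 62.12,58.13 63.96,62.35.

Run 3: The run returns to its start, so emit a `<polygon>` with points (Y-flipped): 91.97,52.73 88.18,14.95 73.22,92.76 63.07,87.51 84.88,18.12 73.70,87.70.

Run 4: The run is open, so emit a `<polyline>` with points (Y-flipped): 123.22,89.39 5.28,111.52.

<svg xmlns="http://www.w3.org/2000/svg" width="142.40mm" height="126.65mm" viewBox="0 0 142.40 126.65">
  <polygon points="41.59,30.54 41.24,28.77 40.24,27.27 38.74,26.27 36.97,25.92 35.20,26.27 33.70,27.27 32.70,28.77 32.35,30.54 32.70,32.31 33.70,33.81 35.20,34.81 36.97,35.16 38.74,34.81 40.24,33.81 41.24,32.31" fill="none" stroke="#0000ff"/>
  <polygon points="62.28,66.63 58.06,68.47 53.78,66.79 51.94,62.57 53.62,58.29 57.84,56.45 62.12,58.13 63.96,62.35" fill="none" stroke="#0000ff"/>
  <polygon points="91.97,52.73 88.18,14.95 73.22,92.76 63.07,87.51 84.88,18.12 73.70,87.70" fill="none" stroke="#0000ff"/>
  <polyline points="123.22,89.39 5.28,111.52" fill="none" stroke="#0000ff"/>
</svg>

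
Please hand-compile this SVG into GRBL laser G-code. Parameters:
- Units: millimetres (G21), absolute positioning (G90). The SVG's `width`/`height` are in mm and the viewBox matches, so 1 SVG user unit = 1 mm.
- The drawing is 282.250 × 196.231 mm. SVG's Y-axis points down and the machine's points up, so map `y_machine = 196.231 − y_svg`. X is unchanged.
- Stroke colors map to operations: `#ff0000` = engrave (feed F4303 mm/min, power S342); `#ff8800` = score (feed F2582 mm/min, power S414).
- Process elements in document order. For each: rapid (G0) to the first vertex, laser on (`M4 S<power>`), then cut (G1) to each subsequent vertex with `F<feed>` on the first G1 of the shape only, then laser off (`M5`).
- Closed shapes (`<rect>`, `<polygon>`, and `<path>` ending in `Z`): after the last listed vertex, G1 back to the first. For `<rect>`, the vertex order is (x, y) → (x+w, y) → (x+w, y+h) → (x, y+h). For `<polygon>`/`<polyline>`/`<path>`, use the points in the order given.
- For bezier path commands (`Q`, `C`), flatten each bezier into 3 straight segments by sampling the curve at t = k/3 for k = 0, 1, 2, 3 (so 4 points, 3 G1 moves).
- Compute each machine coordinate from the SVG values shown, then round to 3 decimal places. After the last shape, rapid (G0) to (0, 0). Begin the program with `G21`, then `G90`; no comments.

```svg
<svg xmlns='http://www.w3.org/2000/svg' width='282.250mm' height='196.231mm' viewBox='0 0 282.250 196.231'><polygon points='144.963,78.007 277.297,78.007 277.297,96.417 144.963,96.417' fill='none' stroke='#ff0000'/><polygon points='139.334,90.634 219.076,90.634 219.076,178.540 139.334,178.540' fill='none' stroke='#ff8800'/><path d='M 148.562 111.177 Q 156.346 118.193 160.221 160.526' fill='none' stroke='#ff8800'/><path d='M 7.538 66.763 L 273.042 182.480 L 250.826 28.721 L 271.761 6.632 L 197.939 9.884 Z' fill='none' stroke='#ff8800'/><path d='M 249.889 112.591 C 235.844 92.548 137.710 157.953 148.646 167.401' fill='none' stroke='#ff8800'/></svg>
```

Since the viewBox matches the mm dimensions, user units are millimetres directly. The only transform is the Y-flip y_m = 196.231 − y_svg.

Shape 1 is a rectangle drawn with `<polygon>`. Its stroke #ff0000 means engrave at S342, F4303. After flipping Y the toolpath is (144.963,118.224) → (277.297,118.224) → (277.297,99.814) → (144.963,99.814) → (144.963,118.224), returning to the start.

Shape 2 is a rectangle drawn with `<polygon>`. Its stroke #ff8800 means score at S414, F2582. After flipping Y the toolpath is (139.334,105.597) → (219.076,105.597) → (219.076,17.691) → (139.334,17.691) → (139.334,105.597), returning to the start.

Shape 3 is a quadratic bezier drawn with `<path>`. Its stroke #ff8800 means score at S414, F2582. After flipping Y the toolpath is (148.562,85.054) → (153.317,76.453) → (157.203,60.003) → (160.221,35.705).

Shape 4 is a closed polygon drawn with `<path>`. Its stroke #ff8800 means score at S414, F2582. After flipping Y the toolpath is (7.538,129.468) → (273.042,13.751) → (250.826,167.510) → (271.761,189.599) → (197.939,186.347) → (7.538,129.468), returning to the start.

Shape 5 is a cubic bezier drawn with `<path>`. Its stroke #ff8800 means score at S414, F2582. After flipping Y the toolpath is (249.889,83.640) → (214.968,80.438) → (166.913,51.693) → (148.646,28.830).

G21
G90
G0 X144.963 Y118.224
M4 S342
G1 X277.297 Y118.224 F4303
G1 X277.297 Y99.814
G1 X144.963 Y99.814
G1 X144.963 Y118.224
M5
G0 X139.334 Y105.597
M4 S414
G1 X219.076 Y105.597 F2582
G1 X219.076 Y17.691
G1 X139.334 Y17.691
G1 X139.334 Y105.597
M5
G0 X148.562 Y85.054
M4 S414
G1 X153.317 Y76.453 F2582
G1 X157.203 Y60.003
G1 X160.221 Y35.705
M5
G0 X7.538 Y129.468
M4 S414
G1 X273.042 Y13.751 F2582
G1 X250.826 Y167.510
G1 X271.761 Y189.599
G1 X197.939 Y186.347
G1 X7.538 Y129.468
M5
G0 X249.889 Y83.640
M4 S414
G1 X214.968 Y80.438 F2582
G1 X166.913 Y51.693
G1 X148.646 Y28.830
M5
G0 X0.000 Y0.000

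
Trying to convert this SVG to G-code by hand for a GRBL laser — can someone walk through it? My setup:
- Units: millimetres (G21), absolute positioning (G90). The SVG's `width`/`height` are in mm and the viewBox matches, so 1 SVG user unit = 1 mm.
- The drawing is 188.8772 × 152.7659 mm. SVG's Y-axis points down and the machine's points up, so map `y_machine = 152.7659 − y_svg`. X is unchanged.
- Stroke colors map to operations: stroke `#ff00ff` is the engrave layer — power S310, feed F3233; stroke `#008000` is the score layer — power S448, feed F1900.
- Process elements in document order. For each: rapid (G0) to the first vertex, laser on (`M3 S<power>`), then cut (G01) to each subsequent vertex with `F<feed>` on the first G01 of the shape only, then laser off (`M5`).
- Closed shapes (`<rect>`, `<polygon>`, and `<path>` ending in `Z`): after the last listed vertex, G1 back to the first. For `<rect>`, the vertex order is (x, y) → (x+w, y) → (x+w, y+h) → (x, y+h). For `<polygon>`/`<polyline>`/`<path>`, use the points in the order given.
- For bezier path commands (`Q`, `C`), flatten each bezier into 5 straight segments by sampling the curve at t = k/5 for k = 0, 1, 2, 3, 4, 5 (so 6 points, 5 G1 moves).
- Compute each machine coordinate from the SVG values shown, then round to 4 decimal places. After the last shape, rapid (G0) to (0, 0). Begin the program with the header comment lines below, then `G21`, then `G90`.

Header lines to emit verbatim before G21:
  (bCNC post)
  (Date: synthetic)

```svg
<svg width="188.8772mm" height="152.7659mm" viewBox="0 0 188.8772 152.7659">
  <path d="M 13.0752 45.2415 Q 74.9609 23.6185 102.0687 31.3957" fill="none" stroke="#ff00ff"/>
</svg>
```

viewBox `0 0 188.8772 152.7659` with mm width/height → 1 unit = 1 mm. Flip: y_m = 152.7659 − y_svg.

**Shape 1** — `<path>` quadratic bezier, stroke `#ff00ff` → engrave (S310, F3233). Control points (SVG): P0=(13.0752,45.2415), P1=(74.9609,23.6185), P2=(102.0687,31.3957); sampled at t=k/5. Machine vertices: (13.0752,107.5244) → (36.4384,114.9976) → (57.0193,120.1188) → (74.8180,122.8879) → (89.8345,123.3051) → (102.0687,121.3702). Open path.

(bCNC post)
(Date: synthetic)
G21
G90
G0 X13.0752 Y107.5244
M3 S310
G01 X36.4384 Y114.9976 F3233
G01 X57.0193 Y120.1188
G01 X74.8180 Y122.8879
G01 X89.8345 Y123.3051
G01 X102.0687 Y121.3702
M5
G0 X0.0000 Y0.0000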